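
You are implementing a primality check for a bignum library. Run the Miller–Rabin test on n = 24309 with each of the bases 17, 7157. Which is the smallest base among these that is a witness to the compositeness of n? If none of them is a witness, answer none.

n − 1 = 24308 = 2^2 · 6077, so s = 2 and d = 6077.
Base 17: x_0 = 17^6077 mod 24309 = 21761. x_0 is neither 1 nor 24308, so continue squaring. x_1 = 21761^2 mod 24309 = 1801. Reached i = s−1 = 1 without hitting −1: 17 is a Miller–Rabin witness and 24309 is composite.
Base 7157: x_0 = 7157^6077 mod 24309 = 23603. x_0 is neither 1 nor 24308, so continue squaring. x_1 = 23603^2 mod 24309 = 12256. Reached i = s−1 = 1 without hitting −1: 7157 is a Miller–Rabin witness and 24309 is composite.
The smallest witness among the given bases is 17.

17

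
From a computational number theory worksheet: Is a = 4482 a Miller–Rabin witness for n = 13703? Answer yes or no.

n − 1 = 13702 = 2^1 · 6851, so s = 1 and d = 6851.
x_0 = 4482^6851 mod 13703 = 11185.
x_0 ∉ {1, 13702} and s = 1, so 4482 is a Miller–Rabin witness and 13703 is composite.

yes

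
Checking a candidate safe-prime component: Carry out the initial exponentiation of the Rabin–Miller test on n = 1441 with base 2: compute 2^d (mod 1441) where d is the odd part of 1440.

n − 1 = 1440 = 2^5 · 45, so s = 5 and d = 45.
2^45 mod 1441 = 461.

461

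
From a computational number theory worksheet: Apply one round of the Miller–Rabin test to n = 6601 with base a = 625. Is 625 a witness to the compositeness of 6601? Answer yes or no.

n − 1 = 6600 = 2^3 · 825, so s = 3 and d = 825.
x_0 = 625^825 mod 6601 = 1.
x_0 = 1, so 625 is not a witness.

no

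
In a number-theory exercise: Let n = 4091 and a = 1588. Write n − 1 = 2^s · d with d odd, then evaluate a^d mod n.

n − 1 = 4090 = 2^1 · 2045, so s = 1 and d = 2045.
Repeated squaring mod 4091: 1588^1 ≡ 1588, 1588^2 ≡ 1688, 1588^4 ≡ 2008, 1588^8 ≡ 2429, 1588^16 ≡ 819, 1588^32 ≡ 3928, 1588^64 ≡ 2023, 1588^128 ≡ 1529, 1588^256 ≡ 1880, 1588^512 ≡ 3867, 1588^1024 ≡ 1084.
2045 = 1024 + 512 + 256 + 128 + 64 + 32 + 16 + 8 + 4 + 1, so 1588^2045 ≡ 1084·3867·1880·1529·2023·3928·819·2429·2008·1588 ≡ 1 (mod 4091).

1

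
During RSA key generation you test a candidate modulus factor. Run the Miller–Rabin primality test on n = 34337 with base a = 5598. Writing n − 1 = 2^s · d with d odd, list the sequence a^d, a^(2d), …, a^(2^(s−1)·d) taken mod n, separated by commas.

29873, 11836, 30273, 34336, 1

n − 1 = 34336 = 2^5 · 1073, so s = 5 and d = 1073.
x_0 = 5598^1073 mod 34337 = 29873.
x_1 = 29873^2 mod 34337 = 11836.
x_2 = 11836^2 mod 34337 = 30273.
x_3 = 30273^2 mod 34337 = 34336.
x_4 = 34336^2 mod 34337 = 1.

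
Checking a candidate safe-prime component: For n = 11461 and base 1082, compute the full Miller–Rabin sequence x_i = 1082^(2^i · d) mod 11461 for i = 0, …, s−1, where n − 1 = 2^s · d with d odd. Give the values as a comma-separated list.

n − 1 = 11460 = 2^2 · 2865, so s = 2 and d = 2865.
x_0 = 1082^2865 mod 11461 = 6892.
x_1 = 6892^2 mod 11461 = 5280.

6892, 5280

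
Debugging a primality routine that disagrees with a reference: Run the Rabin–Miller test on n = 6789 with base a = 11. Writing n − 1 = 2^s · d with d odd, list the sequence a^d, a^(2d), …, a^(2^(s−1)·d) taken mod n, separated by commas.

n − 1 = 6788 = 2^2 · 1697, so s = 2 and d = 1697.
x_0 = 11^1697 mod 6789 = 1739.
x_1 = 1739^2 mod 6789 = 3016.

1739, 3016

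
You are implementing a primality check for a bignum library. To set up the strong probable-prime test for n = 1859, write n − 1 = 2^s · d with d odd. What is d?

929

Halving: 1858 → 929; 929 is odd.
So 1858 = 2^1 · 929.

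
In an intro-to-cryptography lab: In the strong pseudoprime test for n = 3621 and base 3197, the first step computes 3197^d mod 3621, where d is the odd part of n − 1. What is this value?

n − 1 = 3620 = 2^2 · 905, so s = 2 and d = 905.
By repeated squaring, 3197^905 ≡ 2789 (mod 3621).

2789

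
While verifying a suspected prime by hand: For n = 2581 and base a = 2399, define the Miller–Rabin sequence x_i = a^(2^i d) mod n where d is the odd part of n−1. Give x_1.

n − 1 = 2580 = 2^2 · 645, so s = 2 and d = 645.
Repeated squaring mod 2581: 2399^1 ≡ 2399, 2399^2 ≡ 2152, 2399^4 ≡ 790, 2399^8 ≡ 2079, 2399^16 ≡ 1647, 2399^32 ≡ 2559, 2399^64 ≡ 484, 2399^128 ≡ 1966, 2399^256 ≡ 1399, 2399^512 ≡ 803.
645 = 512 + 128 + 4 + 1, so 2399^645 ≡ 803·1966·790·2399 ≡ 2573 (mod 2581).
x_0 = 2573.
x_1 = 2573^2 mod 2581 = 64.

64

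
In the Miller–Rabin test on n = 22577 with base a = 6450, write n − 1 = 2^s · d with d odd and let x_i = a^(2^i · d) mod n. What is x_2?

n − 1 = 22576 = 2^4 · 1411, so s = 4 and d = 1411.
x_0 = 6450^1411 mod 22577 = 9970.
x_1 = 9970^2 mod 22577 = 16946.
x_2 = 16946^2 mod 22577 = 10053.

10053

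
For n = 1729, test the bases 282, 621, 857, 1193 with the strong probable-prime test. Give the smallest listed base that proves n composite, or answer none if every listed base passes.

none

n − 1 = 1728 = 2^6 · 27, so s = 6 and d = 27.
Base 282: x_0 = 282^27 mod 1729 = 1. x_0 = 1, so 282 is not a witness.
Base 621: x_0 = 621^27 mod 1729 = 1728. x_0 = 1728 ≡ −1, so 621 is not a witness.
Base 857: x_0 = 857^27 mod 1729 = 1728. x_0 = 1728 ≡ −1, so 857 is not a witness.
Base 1193: x_0 = 1193^27 mod 1729 = 1728. x_0 = 1728 ≡ −1, so 1193 is not a witness.
No listed base is a witness for 1729.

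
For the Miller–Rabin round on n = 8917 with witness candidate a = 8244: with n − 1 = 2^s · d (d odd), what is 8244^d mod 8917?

n − 1 = 8916 = 2^2 · 2229, so s = 2 and d = 2229.
8244^2229 mod 8917 = 1158.

1158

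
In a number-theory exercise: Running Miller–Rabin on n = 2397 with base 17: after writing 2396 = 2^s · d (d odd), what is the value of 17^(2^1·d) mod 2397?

n − 1 = 2396 = 2^2 · 599, so s = 2 and d = 599.
x_0 = 17^599 mod 2397 = 17.
x_1 = 17^2 mod 2397 = 289.

289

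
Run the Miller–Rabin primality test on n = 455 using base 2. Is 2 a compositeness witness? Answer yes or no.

n − 1 = 454 = 2^1 · 227, so s = 1 and d = 227.
Repeated squaring mod 455: 2^1 ≡ 2, 2^2 ≡ 4, 2^4 ≡ 16, 2^8 ≡ 256, 2^16 ≡ 16, 2^32 ≡ 256, 2^64 ≡ 16, 2^128 ≡ 256.
227 = 128 + 64 + 32 + 2 + 1, so 2^227 ≡ 256·16·256·4·2 ≡ 228 (mod 455).
x_0 = 2^227 mod 455 = 228.
x_0 ∉ {1, 454} and s = 1, so 2 is a Miller–Rabin witness and 455 is composite.

yes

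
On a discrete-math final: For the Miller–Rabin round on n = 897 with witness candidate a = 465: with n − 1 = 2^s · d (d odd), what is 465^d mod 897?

270

n − 1 = 896 = 2^7 · 7, so s = 7 and d = 7.
465^7 mod 897 = 270.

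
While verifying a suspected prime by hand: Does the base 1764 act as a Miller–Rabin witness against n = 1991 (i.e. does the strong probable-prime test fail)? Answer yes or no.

no

n − 1 = 1990 = 2^1 · 995, so s = 1 and d = 995.
x_0 = 1764^995 mod 1991 = 1.
x_0 = 1, so 1764 is not a witness.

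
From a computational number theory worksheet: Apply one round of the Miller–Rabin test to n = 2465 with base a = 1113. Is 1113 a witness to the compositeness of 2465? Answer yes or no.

yes

n − 1 = 2464 = 2^5 · 77, so s = 5 and d = 77.
Repeated squaring mod 2465: 1113^1 ≡ 1113, 1113^2 ≡ 1339, 1113^4 ≡ 866, 1113^8 ≡ 596, 1113^16 ≡ 256, 1113^32 ≡ 1446, 1113^64 ≡ 596.
77 = 64 + 8 + 4 + 1, so 1113^77 ≡ 596·596·866·1113 ≡ 1148 (mod 2465).
x_0 = 1113^77 mod 2465 = 1148.
x_0 is neither 1 nor 2464, so continue squaring.
x_1 = 1148^2 mod 2465 = 1594.
x_2 = 1594^2 mod 2465 = 1886.
x_3 = 1886^2 mod 2465 = 1.
x_3 = 1 but x_2 ≠ ±1, a nontrivial square root of 1 — 1113 is a witness and 2465 is composite.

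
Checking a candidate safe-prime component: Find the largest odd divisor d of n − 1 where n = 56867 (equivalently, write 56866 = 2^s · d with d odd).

Halving: 56866 → 28433; 28433 is odd.
So 56866 = 2^1 · 28433.

28433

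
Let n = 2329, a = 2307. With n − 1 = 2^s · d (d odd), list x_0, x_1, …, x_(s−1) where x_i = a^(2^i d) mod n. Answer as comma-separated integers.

895, 2178, 1840

n − 1 = 2328 = 2^3 · 291, so s = 3 and d = 291.
x_0 = 2307^291 mod 2329 = 895.
x_1 = 895^2 mod 2329 = 2178.
x_2 = 2178^2 mod 2329 = 1840.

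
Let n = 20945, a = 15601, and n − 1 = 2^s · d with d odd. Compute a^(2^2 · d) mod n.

10391

n − 1 = 20944 = 2^4 · 1309, so s = 4 and d = 1309.
Repeated squaring mod 20945: 15601^1 ≡ 15601, 15601^2 ≡ 10301, 15601^4 ≡ 3231, 15601^8 ≡ 8751, 15601^16 ≡ 5081, 15601^32 ≡ 12321, 15601^64 ≡ 18626, 15601^128 ≡ 15841, 15601^256 ≡ 16181, 15601^512 ≡ 12261, 15601^1024 ≡ 9856.
1309 = 1024 + 256 + 16 + 8 + 4 + 1, so 15601^1309 ≡ 9856·16181·5081·8751·3231·15601 ≡ 14146 (mod 20945).
x_0 = 14146.
x_1 = 14146^2 mod 20945 = 786.
x_2 = 786^2 mod 20945 = 10391.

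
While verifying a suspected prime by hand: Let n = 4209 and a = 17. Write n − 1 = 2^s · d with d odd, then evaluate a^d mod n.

1100

n − 1 = 4208 = 2^4 · 263, so s = 4 and d = 263.
Repeated squaring mod 4209: 17^1 ≡ 17, 17^2 ≡ 289, 17^4 ≡ 3550, 17^8 ≡ 754, 17^16 ≡ 301, 17^32 ≡ 2212, 17^64 ≡ 2086, 17^128 ≡ 3499, 17^256 ≡ 3229.
263 = 256 + 4 + 2 + 1, so 17^263 ≡ 3229·3550·289·17 ≡ 1100 (mod 4209).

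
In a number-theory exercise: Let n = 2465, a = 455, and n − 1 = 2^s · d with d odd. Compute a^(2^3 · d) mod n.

n − 1 = 2464 = 2^5 · 77, so s = 5 and d = 77.
Repeated squaring mod 2465: 455^1 ≡ 455, 455^2 ≡ 2430, 455^4 ≡ 1225, 455^8 ≡ 1905, 455^16 ≡ 545, 455^32 ≡ 1225, 455^64 ≡ 1905.
77 = 64 + 8 + 4 + 1, so 455^77 ≡ 1905·1905·1225·455 ≡ 30 (mod 2465).
x_0 = 30.
x_1 = 30^2 mod 2465 = 900.
x_2 = 900^2 mod 2465 = 1480.
x_3 = 1480^2 mod 2465 = 1480.

1480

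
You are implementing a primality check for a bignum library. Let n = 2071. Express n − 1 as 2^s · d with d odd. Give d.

1035

Halving: 2070 → 1035; 1035 is odd.
So 2070 = 2^1 · 1035.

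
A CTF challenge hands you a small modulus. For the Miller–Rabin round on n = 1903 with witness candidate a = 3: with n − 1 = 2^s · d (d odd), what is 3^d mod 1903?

795

n − 1 = 1902 = 2^1 · 951, so s = 1 and d = 951.
3^951 mod 1903 = 795.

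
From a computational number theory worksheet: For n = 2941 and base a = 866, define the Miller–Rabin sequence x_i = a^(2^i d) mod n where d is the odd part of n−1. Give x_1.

n − 1 = 2940 = 2^2 · 735, so s = 2 and d = 735.
x_0 = 866^735 mod 2941 = 866.
x_1 = 866^2 mod 2941 = 1.

1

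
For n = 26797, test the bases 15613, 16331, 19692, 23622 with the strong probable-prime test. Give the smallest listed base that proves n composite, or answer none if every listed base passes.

16331

n − 1 = 26796 = 2^2 · 6699, so s = 2 and d = 6699.
Base 15613: x_0 = 15613^6699 mod 26797 = 26796. x_0 = 26796 ≡ −1, so 15613 is not a witness.
Base 16331: x_0 = 16331^6699 mod 26797 = 25508. x_0 is neither 1 nor 26796, so continue squaring. x_1 = 25508^2 mod 26797 = 107. Reached i = s−1 = 1 without hitting −1: 16331 is a Miller–Rabin witness and 26797 is composite.
Base 19692: x_0 = 19692^6699 mod 26797 = 25508. x_0 is neither 1 nor 26796, so continue squaring. x_1 = 25508^2 mod 26797 = 107. Reached i = s−1 = 1 without hitting −1: 19692 is a Miller–Rabin witness and 26797 is composite.
Base 23622: x_0 = 23622^6699 mod 26797 = 20574. x_0 is neither 1 nor 26796, so continue squaring. x_1 = 20574^2 mod 26797 = 4064. Reached i = s−1 = 1 without hitting −1: 23622 is a Miller–Rabin witness and 26797 is composite.
The smallest witness among the given bases is 16331.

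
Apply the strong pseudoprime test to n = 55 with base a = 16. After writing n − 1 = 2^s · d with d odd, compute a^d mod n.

36

n − 1 = 54 = 2^1 · 27, so s = 1 and d = 27.
16^27 mod 55 = 36.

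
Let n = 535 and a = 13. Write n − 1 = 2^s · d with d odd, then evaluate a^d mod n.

62

n − 1 = 534 = 2^1 · 267, so s = 1 and d = 267.
13^267 mod 535 = 62.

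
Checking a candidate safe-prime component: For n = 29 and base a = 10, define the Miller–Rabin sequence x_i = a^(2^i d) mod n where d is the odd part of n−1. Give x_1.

28

n − 1 = 28 = 2^2 · 7, so s = 2 and d = 7.
x_0 = 10^7 mod 29 = 17.
x_1 = 17^2 mod 29 = 28.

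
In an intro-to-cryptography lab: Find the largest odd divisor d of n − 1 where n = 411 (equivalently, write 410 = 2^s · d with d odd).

205

Halving: 410 → 205; 205 is odd.
So 410 = 2^1 · 205.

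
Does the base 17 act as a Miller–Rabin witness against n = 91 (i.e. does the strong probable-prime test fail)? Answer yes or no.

no

n − 1 = 90 = 2^1 · 45, so s = 1 and d = 45.
x_0 = 17^45 mod 91 = 90.
x_0 = 90 ≡ −1, so 17 is not a witness.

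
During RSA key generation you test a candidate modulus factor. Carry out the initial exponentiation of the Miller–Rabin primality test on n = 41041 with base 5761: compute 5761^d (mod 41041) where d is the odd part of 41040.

n − 1 = 41040 = 2^4 · 2565, so s = 4 and d = 2565.
5761^2565 mod 41041 = 5257.

5257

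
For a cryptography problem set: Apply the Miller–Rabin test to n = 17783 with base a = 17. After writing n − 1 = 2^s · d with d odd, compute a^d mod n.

1

n − 1 = 17782 = 2^1 · 8891, so s = 1 and d = 8891.
Repeated squaring mod 17783: 17^1 ≡ 17, 17^2 ≡ 289, 17^4 ≡ 12389, 17^8 ≡ 2248, 17^16 ≡ 3132, 17^32 ≡ 10991, 17^64 ≡ 2162, 17^128 ≡ 15098, 17^256 ≡ 7110, 17^512 ≡ 12814, 17^1024 ≡ 8157, 17^2048 ≡ 10446, 17^4096 ≡ 2428, 17^8192 ≡ 9011.
8891 = 8192 + 512 + 128 + 32 + 16 + 8 + 2 + 1, so 17^8891 ≡ 9011·12814·15098·10991·3132·2248·289·17 ≡ 1 (mod 17783).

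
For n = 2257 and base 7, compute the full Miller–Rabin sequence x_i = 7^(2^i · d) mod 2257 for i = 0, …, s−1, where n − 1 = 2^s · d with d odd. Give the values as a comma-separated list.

2098, 454, 729, 1046

n − 1 = 2256 = 2^4 · 141, so s = 4 and d = 141.
x_0 = 7^141 mod 2257 = 2098.
x_1 = 2098^2 mod 2257 = 454.
x_2 = 454^2 mod 2257 = 729.
x_3 = 729^2 mod 2257 = 1046.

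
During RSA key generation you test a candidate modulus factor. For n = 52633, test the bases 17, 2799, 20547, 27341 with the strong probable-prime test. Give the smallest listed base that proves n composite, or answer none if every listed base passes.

17

n − 1 = 52632 = 2^3 · 6579, so s = 3 and d = 6579.
Base 17: x_0 = 17^6579 mod 52633 = 825. x_0 is neither 1 nor 52632, so continue squaring. x_1 = 825^2 mod 52633 = 49029. x_2 = 49029^2 mod 52633 = 41098. Reached i = s−1 = 2 without hitting −1: 17 is a Miller–Rabin witness and 52633 is composite.
Base 2799: x_0 = 2799^6579 mod 52633 = 33991. x_0 is neither 1 nor 52632, so continue squaring. x_1 = 33991^2 mod 52633 = 41098. x_2 = 41098^2 mod 52633 = 1. x_2 = 1 but x_1 ≠ ±1, a nontrivial square root of 1 — 2799 is a witness and 52633 is composite.
Base 20547: x_0 = 20547^6579 mod 52633 = 15863. x_0 is neither 1 nor 52632, so continue squaring. x_1 = 15863^2 mod 52633 = 49029. x_2 = 49029^2 mod 52633 = 41098. Reached i = s−1 = 2 without hitting −1: 20547 is a Miller–Rabin witness and 52633 is composite.
Base 27341: x_0 = 27341^6579 mod 52633 = 10198. x_0 is neither 1 nor 52632, so continue squaring. x_1 = 10198^2 mod 52633 = 49029. x_2 = 49029^2 mod 52633 = 41098. Reached i = s−1 = 2 without hitting −1: 27341 is a Miller–Rabin witness and 52633 is composite.
The smallest witness among the given bases is 17.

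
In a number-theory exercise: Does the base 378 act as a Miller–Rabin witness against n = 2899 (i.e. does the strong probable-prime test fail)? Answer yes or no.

n − 1 = 2898 = 2^1 · 1449, so s = 1 and d = 1449.
x_0 = 378^1449 mod 2899 = 2003.
x_0 ∉ {1, 2898} and s = 1, so 378 is a Miller–Rabin witness and 2899 is composite.

yes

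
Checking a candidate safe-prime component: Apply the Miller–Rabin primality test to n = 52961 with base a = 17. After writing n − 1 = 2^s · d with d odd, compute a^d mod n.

n − 1 = 52960 = 2^5 · 1655, so s = 5 and d = 1655.
17^1655 mod 52961 = 8789.

8789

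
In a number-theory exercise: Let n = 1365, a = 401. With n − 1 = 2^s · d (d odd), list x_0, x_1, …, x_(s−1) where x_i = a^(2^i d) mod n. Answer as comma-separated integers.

956, 751

n − 1 = 1364 = 2^2 · 341, so s = 2 and d = 341.
x_0 = 401^341 mod 1365 = 956.
x_1 = 956^2 mod 1365 = 751.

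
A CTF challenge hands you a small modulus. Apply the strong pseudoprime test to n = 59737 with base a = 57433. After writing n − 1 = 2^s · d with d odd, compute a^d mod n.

n − 1 = 59736 = 2^3 · 7467, so s = 3 and d = 7467.
57433^7467 mod 59737 = 53626.

53626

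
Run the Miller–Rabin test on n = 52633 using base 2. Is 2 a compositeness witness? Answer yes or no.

no

n − 1 = 52632 = 2^3 · 6579, so s = 3 and d = 6579.
x_0 = 2^6579 mod 52633 = 1.
x_0 = 1, so 2 is not a witness.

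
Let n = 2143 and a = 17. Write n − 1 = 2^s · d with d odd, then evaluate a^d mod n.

1

n − 1 = 2142 = 2^1 · 1071, so s = 1 and d = 1071.
By repeated squaring, 17^1071 ≡ 1 (mod 2143).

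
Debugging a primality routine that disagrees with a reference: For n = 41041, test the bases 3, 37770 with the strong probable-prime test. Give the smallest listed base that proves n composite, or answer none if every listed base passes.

n − 1 = 41040 = 2^4 · 2565, so s = 4 and d = 2565.
Base 3: x_0 = 3^2565 mod 41041 = 24597. x_0 is neither 1 nor 41040, so continue squaring. x_1 = 24597^2 mod 41041 = 27028. x_2 = 27028^2 mod 41041 = 24025. x_3 = 24025^2 mod 41041 = 1. x_3 = 1 but x_2 ≠ ±1, a nontrivial square root of 1 — 3 is a witness and 41041 is composite.
Base 37770: x_0 = 37770^2565 mod 41041 = 34572. x_0 is neither 1 nor 41040, so continue squaring. x_1 = 34572^2 mod 41041 = 27182. x_2 = 27182^2 mod 41041 = 1. x_2 = 1 but x_1 ≠ ±1, a nontrivial square root of 1 — 37770 is a witness and 41041 is composite.
The smallest witness among the given bases is 3.

3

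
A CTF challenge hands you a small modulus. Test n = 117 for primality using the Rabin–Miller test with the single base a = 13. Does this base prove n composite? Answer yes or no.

n − 1 = 116 = 2^2 · 29, so s = 2 and d = 29.
Repeated squaring mod 117: 13^1 ≡ 13, 13^2 ≡ 52, 13^4 ≡ 13, 13^8 ≡ 52, 13^16 ≡ 13.
29 = 16 + 8 + 4 + 1, so 13^29 ≡ 13·52·13·13 ≡ 52 (mod 117).
x_0 = 13^29 mod 117 = 52.
x_0 is neither 1 nor 116, so continue squaring.
x_1 = 52^2 mod 117 = 13.
Reached i = s−1 = 1 without hitting −1: 13 is a Miller–Rabin witness and 117 is composite.

yes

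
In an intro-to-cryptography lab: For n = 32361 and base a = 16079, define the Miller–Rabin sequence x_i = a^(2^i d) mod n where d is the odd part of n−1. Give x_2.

n − 1 = 32360 = 2^3 · 4045, so s = 3 and d = 4045.
Repeated squaring mod 32361: 16079^1 ≡ 16079, 16079^2 ≡ 2212, 16079^4 ≡ 6433, 16079^8 ≡ 26131, 16079^16 ≡ 12061, 16079^32 ≡ 5026, 16079^64 ≡ 19096, 16079^128 ≡ 13468, 16079^256 ≡ 3619, 16079^512 ≡ 23317, 16079^1024 ≡ 17689, 16079^2048 ≡ 2212.
4045 = 2048 + 1024 + 512 + 256 + 128 + 64 + 8 + 4 + 1, so 16079^4045 ≡ 2212·17689·23317·3619·13468·19096·26131·6433·16079 ≡ 24521 (mod 32361).
x_0 = 24521.
x_1 = 24521^2 mod 32361 = 12061.
x_2 = 12061^2 mod 32361 = 5026.

5026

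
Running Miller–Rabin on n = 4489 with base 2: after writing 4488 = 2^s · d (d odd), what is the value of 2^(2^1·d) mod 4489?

2413

n − 1 = 4488 = 2^3 · 561, so s = 3 and d = 561.
x_0 = 2^561 mod 4489 = 3282.
x_1 = 3282^2 mod 4489 = 2413.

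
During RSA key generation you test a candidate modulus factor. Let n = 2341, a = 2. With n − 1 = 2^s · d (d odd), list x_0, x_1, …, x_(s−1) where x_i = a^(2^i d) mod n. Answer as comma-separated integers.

n − 1 = 2340 = 2^2 · 585, so s = 2 and d = 585.
x_0 = 2^585 mod 2341 = 2188.
x_1 = 2188^2 mod 2341 = 2340.

2188, 2340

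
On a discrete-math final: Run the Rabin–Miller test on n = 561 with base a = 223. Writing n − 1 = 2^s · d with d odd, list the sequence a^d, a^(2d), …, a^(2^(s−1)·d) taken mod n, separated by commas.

n − 1 = 560 = 2^4 · 35, so s = 4 and d = 35.
x_0 = 223^35 mod 561 = 331.
x_1 = 331^2 mod 561 = 166.
x_2 = 166^2 mod 561 = 67.
x_3 = 67^2 mod 561 = 1.

331, 166, 67, 1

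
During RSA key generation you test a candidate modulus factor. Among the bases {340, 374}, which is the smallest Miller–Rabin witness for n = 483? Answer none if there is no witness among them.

340

n − 1 = 482 = 2^1 · 241, so s = 1 and d = 241.
Base 340: x_0 = 340^241 mod 483 = 193. x_0 ∉ {1, 482} and s = 1, so 340 is a Miller–Rabin witness and 483 is composite.
Base 374: x_0 = 374^241 mod 483 = 395. x_0 ∉ {1, 482} and s = 1, so 374 is a Miller–Rabin witness and 483 is composite.
The smallest witness among the given bases is 340.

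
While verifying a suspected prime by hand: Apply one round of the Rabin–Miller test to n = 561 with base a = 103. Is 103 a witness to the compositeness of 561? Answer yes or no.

n − 1 = 560 = 2^4 · 35, so s = 4 and d = 35.
x_0 = 103^35 mod 561 = 1.
x_0 = 1, so 103 is not a witness.

no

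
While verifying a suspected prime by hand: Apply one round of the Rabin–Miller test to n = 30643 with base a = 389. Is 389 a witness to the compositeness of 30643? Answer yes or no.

no

n − 1 = 30642 = 2^1 · 15321, so s = 1 and d = 15321.
By repeated squaring, 389^15321 ≡ 30642 (mod 30643).
x_0 = 389^15321 mod 30643 = 30642.
x_0 = 30642 ≡ −1, so 389 is not a witness.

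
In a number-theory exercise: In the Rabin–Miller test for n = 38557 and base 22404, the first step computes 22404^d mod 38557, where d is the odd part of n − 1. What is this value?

n − 1 = 38556 = 2^2 · 9639, so s = 2 and d = 9639.
Repeated squaring mod 38557: 22404^1 ≡ 22404, 22404^2 ≡ 4190, 22404^4 ≡ 12665, 22404^8 ≡ 5105, 22404^16 ≡ 35050, 22404^32 ≡ 37923, 22404^64 ≡ 16386, 22404^128 ≡ 28605, 22404^256 ≡ 27928, 22404^512 ≡ 3631, 22404^1024 ≡ 36224, 22404^2048 ≡ 6352, 22404^4096 ≡ 17282, 22404^8192 ≡ 5002.
9639 = 8192 + 1024 + 256 + 128 + 32 + 4 + 2 + 1, so 22404^9639 ≡ 5002·36224·27928·28605·37923·12665·4190·22404 ≡ 24153 (mod 38557).

24153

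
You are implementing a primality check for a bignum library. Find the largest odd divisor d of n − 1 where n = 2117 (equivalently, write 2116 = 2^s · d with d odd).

Halving: 2116 → 1058 → 529; 529 is odd.
So 2116 = 2^2 · 529.

529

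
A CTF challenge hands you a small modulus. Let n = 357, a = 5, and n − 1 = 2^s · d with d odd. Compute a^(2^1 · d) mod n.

n − 1 = 356 = 2^2 · 89, so s = 2 and d = 89.
x_0 = 5^89 mod 357 = 80.
x_1 = 80^2 mod 357 = 331.

331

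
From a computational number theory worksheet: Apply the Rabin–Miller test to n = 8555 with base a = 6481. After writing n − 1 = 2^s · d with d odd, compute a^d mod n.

n − 1 = 8554 = 2^1 · 4277, so s = 1 and d = 4277.
6481^4277 mod 8555 = 7296.

7296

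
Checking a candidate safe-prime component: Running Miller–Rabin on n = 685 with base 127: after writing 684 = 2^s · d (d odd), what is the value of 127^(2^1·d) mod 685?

174

n − 1 = 684 = 2^2 · 171, so s = 2 and d = 171.
x_0 = 127^171 mod 685 = 233.
x_1 = 233^2 mod 685 = 174.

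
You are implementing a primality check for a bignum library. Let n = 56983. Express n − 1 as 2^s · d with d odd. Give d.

28491

Halving: 56982 → 28491; 28491 is odd.
So 56982 = 2^1 · 28491.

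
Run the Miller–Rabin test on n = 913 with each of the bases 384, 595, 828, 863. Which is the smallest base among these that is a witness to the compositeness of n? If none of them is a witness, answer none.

n − 1 = 912 = 2^4 · 57, so s = 4 and d = 57.
Base 384: x_0 = 384^57 mod 913 = 439. x_0 is neither 1 nor 912, so continue squaring. x_1 = 439^2 mod 913 = 78. x_2 = 78^2 mod 913 = 606. x_3 = 606^2 mod 913 = 210. Reached i = s−1 = 3 without hitting −1: 384 is a Miller–Rabin witness and 913 is composite.
Base 595: x_0 = 595^57 mod 913 = 738. x_0 is neither 1 nor 912, so continue squaring. x_1 = 738^2 mod 913 = 496. x_2 = 496^2 mod 913 = 419. x_3 = 419^2 mod 913 = 265. Reached i = s−1 = 3 without hitting −1: 595 is a Miller–Rabin witness and 913 is composite.
Base 828: x_0 = 828^57 mod 913 = 713. x_0 is neither 1 nor 912, so continue squaring. x_1 = 713^2 mod 913 = 741. x_2 = 741^2 mod 913 = 368. x_3 = 368^2 mod 913 = 300. Reached i = s−1 = 3 without hitting −1: 828 is a Miller–Rabin witness and 913 is composite.
Base 863: x_0 = 863^57 mod 913 = 355. x_0 is neither 1 nor 912, so continue squaring. x_1 = 355^2 mod 913 = 31. x_2 = 31^2 mod 913 = 48. x_3 = 48^2 mod 913 = 478. Reached i = s−1 = 3 without hitting −1: 863 is a Miller–Rabin witness and 913 is composite.
The smallest witness among the given bases is 384.

384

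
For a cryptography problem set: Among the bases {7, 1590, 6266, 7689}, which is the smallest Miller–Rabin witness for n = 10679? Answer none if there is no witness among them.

n − 1 = 10678 = 2^1 · 5339, so s = 1 and d = 5339.
Base 7: x_0 = 7^5339 mod 10679 = 6361. x_0 ∉ {1, 10678} and s = 1, so 7 is a Miller–Rabin witness and 10679 is composite.
Base 1590: x_0 = 1590^5339 mod 10679 = 7348. x_0 ∉ {1, 10678} and s = 1, so 1590 is a Miller–Rabin witness and 10679 is composite.
Base 6266: x_0 = 6266^5339 mod 10679 = 8631. x_0 ∉ {1, 10678} and s = 1, so 6266 is a Miller–Rabin witness and 10679 is composite.
Base 7689: x_0 = 7689^5339 mod 10679 = 1667. x_0 ∉ {1, 10678} and s = 1, so 7689 is a Miller–Rabin witness and 10679 is composite.
The smallest witness among the given bases is 7.

7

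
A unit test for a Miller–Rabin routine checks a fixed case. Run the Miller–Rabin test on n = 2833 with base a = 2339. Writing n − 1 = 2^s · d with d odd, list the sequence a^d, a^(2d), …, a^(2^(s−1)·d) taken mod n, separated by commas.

n − 1 = 2832 = 2^4 · 177, so s = 4 and d = 177.
x_0 = 2339^177 mod 2833 = 1745.
x_1 = 1745^2 mod 2833 = 2383.
x_2 = 2383^2 mod 2833 = 1357.
x_3 = 1357^2 mod 2833 = 2832.

1745, 2383, 1357, 2832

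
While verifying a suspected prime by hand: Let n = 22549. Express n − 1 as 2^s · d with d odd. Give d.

Halving: 22548 → 11274 → 5637; 5637 is odd.
So 22548 = 2^2 · 5637.

5637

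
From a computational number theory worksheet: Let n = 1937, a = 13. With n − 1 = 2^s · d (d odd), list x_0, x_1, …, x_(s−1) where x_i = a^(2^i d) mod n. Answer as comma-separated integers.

n − 1 = 1936 = 2^4 · 121, so s = 4 and d = 121.
x_0 = 13^121 mod 1937 = 364.
x_1 = 364^2 mod 1937 = 780.
x_2 = 780^2 mod 1937 = 182.
x_3 = 182^2 mod 1937 = 195.

364, 780, 182, 195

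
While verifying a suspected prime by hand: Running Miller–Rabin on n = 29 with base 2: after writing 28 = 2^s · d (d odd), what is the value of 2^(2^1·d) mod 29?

n − 1 = 28 = 2^2 · 7, so s = 2 and d = 7.
x_0 = 2^7 mod 29 = 12.
x_1 = 12^2 mod 29 = 28.

28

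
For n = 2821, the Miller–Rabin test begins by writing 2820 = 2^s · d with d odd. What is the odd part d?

Halving: 2820 → 1410 → 705; 705 is odd.
So 2820 = 2^2 · 705.

705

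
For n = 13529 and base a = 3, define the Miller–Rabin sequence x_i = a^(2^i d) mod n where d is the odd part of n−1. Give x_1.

n − 1 = 13528 = 2^3 · 1691, so s = 3 and d = 1691.
x_0 = 3^1691 mod 13529 = 2028.
x_1 = 2028^2 mod 13529 = 13497.

13497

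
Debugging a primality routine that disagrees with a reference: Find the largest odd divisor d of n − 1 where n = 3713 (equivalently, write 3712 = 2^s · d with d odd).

Halving: 3712 → 1856 → 928 → 464 → 232 → 116 → 58 → 29; 29 is odd.
So 3712 = 2^7 · 29.

29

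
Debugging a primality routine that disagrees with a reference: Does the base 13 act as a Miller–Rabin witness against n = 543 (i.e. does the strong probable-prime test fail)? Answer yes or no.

n − 1 = 542 = 2^1 · 271, so s = 1 and d = 271.
x_0 = 13^271 mod 543 = 13.
x_0 ∉ {1, 542} and s = 1, so 13 is a Miller–Rabin witness and 543 is composite.

yes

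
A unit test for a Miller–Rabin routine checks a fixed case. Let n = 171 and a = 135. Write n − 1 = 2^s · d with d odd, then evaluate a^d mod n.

117

n − 1 = 170 = 2^1 · 85, so s = 1 and d = 85.
135^85 mod 171 = 117.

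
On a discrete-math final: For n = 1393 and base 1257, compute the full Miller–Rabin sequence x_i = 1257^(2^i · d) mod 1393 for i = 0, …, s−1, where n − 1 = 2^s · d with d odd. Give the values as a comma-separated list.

n − 1 = 1392 = 2^4 · 87, so s = 4 and d = 87.
x_0 = 1257^87 mod 1393 = 736.
x_1 = 736^2 mod 1393 = 1212.
x_2 = 1212^2 mod 1393 = 722.
x_3 = 722^2 mod 1393 = 302.

736, 1212, 722, 302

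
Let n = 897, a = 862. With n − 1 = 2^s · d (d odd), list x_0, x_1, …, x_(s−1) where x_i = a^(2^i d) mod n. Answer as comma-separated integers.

n − 1 = 896 = 2^7 · 7, so s = 7 and d = 7.
x_0 = 862^7 mod 897 = 628.
x_1 = 628^2 mod 897 = 601.
x_2 = 601^2 mod 897 = 607.
x_3 = 607^2 mod 897 = 679.
x_4 = 679^2 mod 897 = 880.
x_5 = 880^2 mod 897 = 289.
x_6 = 289^2 mod 897 = 100.

628, 601, 607, 679, 880, 289, 100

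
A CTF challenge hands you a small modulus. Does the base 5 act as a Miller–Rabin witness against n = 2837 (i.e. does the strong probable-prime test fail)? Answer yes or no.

n − 1 = 2836 = 2^2 · 709, so s = 2 and d = 709.
x_0 = 5^709 mod 2837 = 2421.
x_0 is neither 1 nor 2836, so continue squaring.
x_1 = 2421^2 mod 2837 = 2836.
x_1 ≡ −1, so 5 is not a witness.

no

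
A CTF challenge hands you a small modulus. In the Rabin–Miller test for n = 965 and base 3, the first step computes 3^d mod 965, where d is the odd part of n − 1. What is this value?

n − 1 = 964 = 2^2 · 241, so s = 2 and d = 241.
3^241 mod 965 = 3.

3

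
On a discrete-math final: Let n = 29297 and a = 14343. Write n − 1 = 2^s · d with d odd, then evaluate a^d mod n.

22610

n − 1 = 29296 = 2^4 · 1831, so s = 4 and d = 1831.
Repeated squaring mod 29297: 14343^1 ≡ 14343, 14343^2 ≡ 27412, 14343^4 ≡ 8288, 14343^8 ≡ 18776, 14343^16 ≡ 7375, 14343^32 ≡ 15393, 14343^64 ≡ 19610, 14343^128 ≡ 28975, 14343^256 ≡ 15793, 14343^512 ≡ 13488, 14343^1024 ≡ 21071.
1831 = 1024 + 512 + 256 + 32 + 4 + 2 + 1, so 14343^1831 ≡ 21071·13488·15793·15393·8288·27412·14343 ≡ 22610 (mod 29297).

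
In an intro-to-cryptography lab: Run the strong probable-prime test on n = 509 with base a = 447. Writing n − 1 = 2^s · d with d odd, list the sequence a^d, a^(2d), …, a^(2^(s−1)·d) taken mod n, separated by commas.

508, 1

n − 1 = 508 = 2^2 · 127, so s = 2 and d = 127.
x_0 = 447^127 mod 509 = 508.
x_1 = 508^2 mod 509 = 1.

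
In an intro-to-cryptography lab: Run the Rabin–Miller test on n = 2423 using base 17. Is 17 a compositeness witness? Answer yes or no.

n − 1 = 2422 = 2^1 · 1211, so s = 1 and d = 1211.
x_0 = 17^1211 mod 2423 = 1.
x_0 = 1, so 17 is not a witness.

no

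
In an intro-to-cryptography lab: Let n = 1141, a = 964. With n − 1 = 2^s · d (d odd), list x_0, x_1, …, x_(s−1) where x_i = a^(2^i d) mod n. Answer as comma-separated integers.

n − 1 = 1140 = 2^2 · 285, so s = 2 and d = 285.
x_0 = 964^285 mod 1141 = 790.
x_1 = 790^2 mod 1141 = 1114.

790, 1114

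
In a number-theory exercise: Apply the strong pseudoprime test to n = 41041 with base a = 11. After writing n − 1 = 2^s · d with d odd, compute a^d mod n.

4103

n − 1 = 41040 = 2^4 · 2565, so s = 4 and d = 2565.
11^2565 mod 41041 = 4103.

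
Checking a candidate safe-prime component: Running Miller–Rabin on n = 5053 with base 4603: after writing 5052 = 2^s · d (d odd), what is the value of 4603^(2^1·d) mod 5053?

1814

n − 1 = 5052 = 2^2 · 1263, so s = 2 and d = 1263.
x_0 = 4603^1263 mod 5053 = 1205.
x_1 = 1205^2 mod 5053 = 1814.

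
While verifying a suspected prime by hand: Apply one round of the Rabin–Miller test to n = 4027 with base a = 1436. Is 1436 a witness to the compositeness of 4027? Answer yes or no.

n − 1 = 4026 = 2^1 · 2013, so s = 1 and d = 2013.
Repeated squaring mod 4027: 1436^1 ≡ 1436, 1436^2 ≡ 272, 1436^4 ≡ 1498, 1436^8 ≡ 965, 1436^16 ≡ 988, 1436^32 ≡ 1610, 1436^64 ≡ 2739, 1436^128 ≡ 3847, 1436^256 ≡ 184, 1436^512 ≡ 1640, 1436^1024 ≡ 3591.
2013 = 1024 + 512 + 256 + 128 + 64 + 16 + 8 + 4 + 1, so 1436^2013 ≡ 3591·1640·184·3847·2739·988·965·1498·1436 ≡ 1 (mod 4027).
x_0 = 1436^2013 mod 4027 = 1.
x_0 = 1, so 1436 is not a witness.

no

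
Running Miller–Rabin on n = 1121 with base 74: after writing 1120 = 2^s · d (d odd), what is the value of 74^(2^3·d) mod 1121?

n − 1 = 1120 = 2^5 · 35, so s = 5 and d = 35.
x_0 = 74^35 mod 1121 = 85.
x_1 = 85^2 mod 1121 = 499.
x_2 = 499^2 mod 1121 = 139.
x_3 = 139^2 mod 1121 = 264.

264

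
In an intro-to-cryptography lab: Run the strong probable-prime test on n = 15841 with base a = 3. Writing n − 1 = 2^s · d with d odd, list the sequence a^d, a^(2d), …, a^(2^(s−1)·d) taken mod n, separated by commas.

n − 1 = 15840 = 2^5 · 495, so s = 5 and d = 495.
x_0 = 3^495 mod 15841 = 12802.
x_1 = 12802^2 mod 15841 = 218.
x_2 = 218^2 mod 15841 = 1.
x_3 = 1^2 mod 15841 = 1.
x_4 = 1^2 mod 15841 = 1.

12802, 218, 1, 1, 1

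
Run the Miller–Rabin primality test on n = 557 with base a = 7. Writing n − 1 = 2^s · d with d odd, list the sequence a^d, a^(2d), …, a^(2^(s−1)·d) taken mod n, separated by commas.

556, 1

n − 1 = 556 = 2^2 · 139, so s = 2 and d = 139.
x_0 = 7^139 mod 557 = 556.
x_1 = 556^2 mod 557 = 1.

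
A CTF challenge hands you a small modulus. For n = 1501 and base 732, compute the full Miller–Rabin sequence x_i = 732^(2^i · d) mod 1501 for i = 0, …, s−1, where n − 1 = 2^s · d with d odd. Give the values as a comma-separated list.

n − 1 = 1500 = 2^2 · 375, so s = 2 and d = 375.
x_0 = 732^375 mod 1501 = 1015.
x_1 = 1015^2 mod 1501 = 539.

1015, 539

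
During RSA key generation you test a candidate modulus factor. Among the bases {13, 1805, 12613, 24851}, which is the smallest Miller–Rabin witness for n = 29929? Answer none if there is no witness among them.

n − 1 = 29928 = 2^3 · 3741, so s = 3 and d = 3741.
Base 13: x_0 = 13^3741 mod 29929 = 13493. x_0 is neither 1 nor 29928, so continue squaring. x_1 = 13493^2 mod 29929 = 2942. x_2 = 2942^2 mod 29929 = 5883. Reached i = s−1 = 2 without hitting −1: 13 is a Miller–Rabin witness and 29929 is composite.
Base 1805: x_0 = 1805^3741 mod 29929 = 16701. x_0 is neither 1 nor 29928, so continue squaring. x_1 = 16701^2 mod 29929 = 15050. x_2 = 15050^2 mod 29929 = 29757. Reached i = s−1 = 2 without hitting −1: 1805 is a Miller–Rabin witness and 29929 is composite.
Base 12613: x_0 = 12613^3741 mod 29929 = 17645. x_0 is neither 1 nor 29928, so continue squaring. x_1 = 17645^2 mod 29929 = 24567. x_2 = 24567^2 mod 29929 = 19204. Reached i = s−1 = 2 without hitting −1: 12613 is a Miller–Rabin witness and 29929 is composite.
Base 24851: x_0 = 24851^3741 mod 29929 = 3713. x_0 is neither 1 nor 29928, so continue squaring. x_1 = 3713^2 mod 29929 = 19029. x_2 = 19029^2 mod 29929 = 21799. Reached i = s−1 = 2 without hitting −1: 24851 is a Miller–Rabin witness and 29929 is composite.
The smallest witness among the given bases is 13.

13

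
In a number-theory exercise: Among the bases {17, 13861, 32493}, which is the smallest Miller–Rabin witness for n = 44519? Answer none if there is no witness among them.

none

n − 1 = 44518 = 2^1 · 22259, so s = 1 and d = 22259.
Base 17: x_0 = 17^22259 mod 44519 = 1. x_0 = 1, so 17 is not a witness.
Base 13861: x_0 = 13861^22259 mod 44519 = 1. x_0 = 1, so 13861 is not a witness.
Base 32493: x_0 = 32493^22259 mod 44519 = 44518. x_0 = 44518 ≡ −1, so 32493 is not a witness.
No listed base is a witness for 44519.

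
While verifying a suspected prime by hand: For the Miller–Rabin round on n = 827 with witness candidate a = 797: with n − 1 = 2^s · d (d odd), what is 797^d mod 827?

n − 1 = 826 = 2^1 · 413, so s = 1 and d = 413.
797^413 mod 827 = 826.

826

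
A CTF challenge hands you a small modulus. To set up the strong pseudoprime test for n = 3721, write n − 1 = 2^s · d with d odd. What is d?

465

Halving: 3720 → 1860 → 930 → 465; 465 is odd.
So 3720 = 2^3 · 465.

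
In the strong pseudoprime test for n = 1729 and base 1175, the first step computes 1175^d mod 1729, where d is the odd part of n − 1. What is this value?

1217

n − 1 = 1728 = 2^6 · 27, so s = 6 and d = 27.
Repeated squaring mod 1729: 1175^1 ≡ 1175, 1175^2 ≡ 883, 1175^4 ≡ 1639, 1175^8 ≡ 1184, 1175^16 ≡ 1366.
27 = 16 + 8 + 2 + 1, so 1175^27 ≡ 1366·1184·883·1175 ≡ 1217 (mod 1729).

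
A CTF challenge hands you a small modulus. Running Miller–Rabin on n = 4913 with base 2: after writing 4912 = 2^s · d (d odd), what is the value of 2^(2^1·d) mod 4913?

n − 1 = 4912 = 2^4 · 307, so s = 4 and d = 307.
x_0 = 2^307 mod 4913 = 365.
x_1 = 365^2 mod 4913 = 574.

574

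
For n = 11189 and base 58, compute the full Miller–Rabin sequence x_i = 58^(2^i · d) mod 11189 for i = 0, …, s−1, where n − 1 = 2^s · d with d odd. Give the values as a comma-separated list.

n − 1 = 11188 = 2^2 · 2797, so s = 2 and d = 2797.
x_0 = 58^2797 mod 11189 = 2621.
x_1 = 2621^2 mod 11189 = 10784.

2621, 10784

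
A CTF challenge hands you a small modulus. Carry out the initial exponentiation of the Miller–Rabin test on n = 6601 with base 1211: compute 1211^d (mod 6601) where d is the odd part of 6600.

5726

n − 1 = 6600 = 2^3 · 825, so s = 3 and d = 825.
Repeated squaring mod 6601: 1211^1 ≡ 1211, 1211^2 ≡ 1099, 1211^4 ≡ 6419, 1211^8 ≡ 119, 1211^16 ≡ 959, 1211^32 ≡ 2142, 1211^64 ≡ 469, 1211^128 ≡ 2128, 1211^256 ≡ 98, 1211^512 ≡ 3003.
825 = 512 + 256 + 32 + 16 + 8 + 1, so 1211^825 ≡ 3003·98·2142·959·119·1211 ≡ 5726 (mod 6601).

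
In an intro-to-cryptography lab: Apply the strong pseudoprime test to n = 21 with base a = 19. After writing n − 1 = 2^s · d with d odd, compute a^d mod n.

10

n − 1 = 20 = 2^2 · 5, so s = 2 and d = 5.
19^5 mod 21 = 10.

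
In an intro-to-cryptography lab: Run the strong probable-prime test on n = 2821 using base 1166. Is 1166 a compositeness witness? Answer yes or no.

no

n − 1 = 2820 = 2^2 · 705, so s = 2 and d = 705.
Repeated squaring mod 2821: 1166^1 ≡ 1166, 1166^2 ≡ 2655, 1166^4 ≡ 2167, 1166^8 ≡ 1745, 1166^16 ≡ 1166, 1166^32 ≡ 2655, 1166^64 ≡ 2167, 1166^128 ≡ 1745, 1166^256 ≡ 1166, 1166^512 ≡ 2655.
705 = 512 + 128 + 64 + 1, so 1166^705 ≡ 2655·1745·2167·1166 ≡ 1 (mod 2821).
x_0 = 1166^705 mod 2821 = 1.
x_0 = 1, so 1166 is not a witness.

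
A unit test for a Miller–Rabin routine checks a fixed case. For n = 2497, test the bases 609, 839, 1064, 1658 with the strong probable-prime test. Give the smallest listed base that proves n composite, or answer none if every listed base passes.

n − 1 = 2496 = 2^6 · 39, so s = 6 and d = 39.
Base 609: x_0 = 609^39 mod 2497 = 311. x_0 is neither 1 nor 2496, so continue squaring. x_1 = 311^2 mod 2497 = 1835. x_2 = 1835^2 mod 2497 = 1269. x_3 = 1269^2 mod 2497 = 2293. x_4 = 2293^2 mod 2497 = 1664. x_5 = 1664^2 mod 2497 = 2220. Reached i = s−1 = 5 without hitting −1: 609 is a Miller–Rabin witness and 2497 is composite.
Base 839: x_0 = 839^39 mod 2497 = 2193. x_0 is neither 1 nor 2496, so continue squaring. x_1 = 2193^2 mod 2497 = 27. x_2 = 27^2 mod 2497 = 729. x_3 = 729^2 mod 2497 = 2077. x_4 = 2077^2 mod 2497 = 1610. x_5 = 1610^2 mod 2497 = 214. Reached i = s−1 = 5 without hitting −1: 839 is a Miller–Rabin witness and 2497 is composite.
Base 1064: x_0 = 1064^39 mod 2497 = 381. x_0 is neither 1 nor 2496, so continue squaring. x_1 = 381^2 mod 2497 = 335. x_2 = 335^2 mod 2497 = 2357. x_3 = 2357^2 mod 2497 = 2121. x_4 = 2121^2 mod 2497 = 1544. x_5 = 1544^2 mod 2497 = 1798. Reached i = s−1 = 5 without hitting −1: 1064 is a Miller–Rabin witness and 2497 is composite.
Base 1658: x_0 = 1658^39 mod 2497 = 304. x_0 is neither 1 nor 2496, so continue squaring. x_1 = 304^2 mod 2497 = 27. x_2 = 27^2 mod 2497 = 729. x_3 = 729^2 mod 2497 = 2077. x_4 = 2077^2 mod 2497 = 1610. x_5 = 1610^2 mod 2497 = 214. Reached i = s−1 = 5 without hitting −1: 1658 is a Miller–Rabin witness and 2497 is composite.
The smallest witness among the given bases is 609.

609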